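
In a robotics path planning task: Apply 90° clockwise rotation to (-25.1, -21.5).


90° CW: (x,y) -> (y, -x)
(-25.1,-21.5) -> (-21.5, 25.1)

(-21.5, 25.1)


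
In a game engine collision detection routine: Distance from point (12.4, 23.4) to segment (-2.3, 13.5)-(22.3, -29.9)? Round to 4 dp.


Project P onto AB: t = 0 (clamped to [0,1])
Closest point on segment: (-2.3, 13.5)
Distance: 17.7229

17.7229


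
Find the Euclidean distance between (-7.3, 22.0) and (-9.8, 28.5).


dx=-2.5, dy=6.5
d^2 = (-2.5)^2 + 6.5^2 = 48.5
d = sqrt(48.5) = 6.9642

6.9642


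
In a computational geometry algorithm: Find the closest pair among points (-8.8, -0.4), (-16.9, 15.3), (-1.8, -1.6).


d(P0,P1) = 17.6664, d(P0,P2) = 7.1021, d(P1,P2) = 22.6632
Closest: P0 and P2

Closest pair: (-8.8, -0.4) and (-1.8, -1.6), distance = 7.1021


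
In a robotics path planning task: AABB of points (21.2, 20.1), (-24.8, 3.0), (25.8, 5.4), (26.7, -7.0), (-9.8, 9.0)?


x range: [-24.8, 26.7]
y range: [-7, 20.1]
Bounding box: (-24.8,-7) to (26.7,20.1)

(-24.8,-7) to (26.7,20.1)


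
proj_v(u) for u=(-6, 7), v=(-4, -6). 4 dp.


u.v = -18, |v| = sqrt(52) = 7.2111
Scalar projection = u.v / |v| = -18 / sqrt(52) = -2.4962

-2.4962


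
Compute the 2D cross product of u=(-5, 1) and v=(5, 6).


u x v = u_x*v_y - u_y*v_x = (-5)*6 - 1*5
= (-30) - 5 = -35

-35


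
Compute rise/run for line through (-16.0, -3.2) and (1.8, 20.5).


slope = (y2-y1)/(x2-x1) = (20.5-(-3.2))/(1.8-(-16)) = 23.7/17.8 = 1.3315

1.3315


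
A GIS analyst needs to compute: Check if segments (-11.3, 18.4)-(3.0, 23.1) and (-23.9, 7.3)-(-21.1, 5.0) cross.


Cross products: d1=60.06, d2=106.11, d3=-99.51, d4=-145.56
d1*d2 < 0 and d3*d4 < 0? no

No, they don't intersect


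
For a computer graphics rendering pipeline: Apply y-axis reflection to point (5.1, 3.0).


Reflection over y-axis: (x,y) -> (-x,y)
(5.1, 3) -> (-5.1, 3)

(-5.1, 3)


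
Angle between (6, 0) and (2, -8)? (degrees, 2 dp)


u.v = 12, |u| = sqrt(36) = 6, |v| = sqrt(68) = 8.2462
cos(theta) = u.v/(|u||v|) = 12/sqrt(2448) = 0.242536
theta = acos(0.242536) = 75.96 degrees

75.96 degrees


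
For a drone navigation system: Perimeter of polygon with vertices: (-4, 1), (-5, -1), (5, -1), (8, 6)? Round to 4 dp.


Sides: (-4, 1)->(-5, -1): sqrt(5) = 2.236068, (-5, -1)->(5, -1): sqrt(100) = 10, (5, -1)->(8, 6): sqrt(58) = 7.615773, (8, 6)->(-4, 1): sqrt(169) = 13
Sum = 32.851841
Perimeter = 32.8518

32.8518


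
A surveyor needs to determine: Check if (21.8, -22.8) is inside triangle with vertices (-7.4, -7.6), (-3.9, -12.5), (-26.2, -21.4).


Cross products: AB x AP = 89.88, BC x BP = 458.42, CA x CP = -688.72
All same sign? no

No, outside


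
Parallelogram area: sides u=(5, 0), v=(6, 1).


|u x v| = |5*1 - 0*6|
= |5 - 0| = 5

5


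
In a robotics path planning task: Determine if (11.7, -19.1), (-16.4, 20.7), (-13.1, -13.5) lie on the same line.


Cross product: ((-16.4)-11.7)*((-13.5)-(-19.1)) - (20.7-(-19.1))*((-13.1)-11.7)
= 829.68

No, not collinear


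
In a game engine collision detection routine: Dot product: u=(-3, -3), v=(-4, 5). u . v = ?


u . v = u_x*v_x + u_y*v_y = (-3)*(-4) + (-3)*5
= 12 + (-15) = -3

-3


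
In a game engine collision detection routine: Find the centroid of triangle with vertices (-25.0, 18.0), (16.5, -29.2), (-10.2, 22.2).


Centroid = ((x_A+x_B+x_C)/3, (y_A+y_B+y_C)/3)
= (((-25)+16.5+(-10.2))/3, (18+(-29.2)+22.2)/3)
= (-6.2333, 3.6667)

(-6.2333, 3.6667)


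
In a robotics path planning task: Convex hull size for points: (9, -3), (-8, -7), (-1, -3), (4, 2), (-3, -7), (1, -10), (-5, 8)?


Convex hull vertices (CCW): (-8, -7), (1, -10), (9, -3), (4, 2), (-5, 8)
Count = 5

5


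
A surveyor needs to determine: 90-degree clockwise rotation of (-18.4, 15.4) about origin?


90° CW: (x,y) -> (y, -x)
(-18.4,15.4) -> (15.4, 18.4)

(15.4, 18.4)


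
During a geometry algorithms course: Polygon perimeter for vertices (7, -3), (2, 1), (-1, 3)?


Sides: (7, -3)->(2, 1): sqrt(41) = 6.403124, (2, 1)->(-1, 3): sqrt(13) = 3.605551, (-1, 3)->(7, -3): sqrt(100) = 10
Sum = 20.008675
Perimeter = 20.0087

20.0087


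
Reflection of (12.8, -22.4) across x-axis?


Reflection over x-axis: (x,y) -> (x,-y)
(12.8, -22.4) -> (12.8, 22.4)

(12.8, 22.4)


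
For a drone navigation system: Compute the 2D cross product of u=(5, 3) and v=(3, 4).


u x v = u_x*v_y - u_y*v_x = 5*4 - 3*3
= 20 - 9 = 11

11


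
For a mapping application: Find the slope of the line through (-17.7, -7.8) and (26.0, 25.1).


slope = (y2-y1)/(x2-x1) = (25.1-(-7.8))/(26-(-17.7)) = 32.9/43.7 = 0.7529

0.7529


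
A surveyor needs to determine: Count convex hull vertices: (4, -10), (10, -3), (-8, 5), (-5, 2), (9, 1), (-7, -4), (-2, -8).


Convex hull vertices (CCW): (-8, 5), (-7, -4), (-2, -8), (4, -10), (10, -3), (9, 1)
Count = 6

6


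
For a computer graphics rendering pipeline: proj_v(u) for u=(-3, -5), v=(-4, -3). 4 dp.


u.v = 27, |v| = sqrt(25) = 5
Scalar projection = u.v / |v| = 27 / sqrt(25) = 5.4

5.4


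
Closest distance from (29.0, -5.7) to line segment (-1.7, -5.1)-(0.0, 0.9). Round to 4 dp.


Project P onto AB: t = 1 (clamped to [0,1])
Closest point on segment: (0, 0.9)
Distance: 29.7416

29.7416


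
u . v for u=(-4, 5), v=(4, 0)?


u . v = u_x*v_x + u_y*v_y = (-4)*4 + 5*0
= (-16) + 0 = -16

-16


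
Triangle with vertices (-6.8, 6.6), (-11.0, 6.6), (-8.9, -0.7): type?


Side lengths squared: AB^2=17.64, BC^2=57.7, CA^2=57.7
Sorted: [17.64, 57.7, 57.7]
By sides: Isosceles, By angles: Acute

Isosceles, Acute


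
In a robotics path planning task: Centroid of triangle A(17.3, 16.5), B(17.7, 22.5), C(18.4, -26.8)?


Centroid = ((x_A+x_B+x_C)/3, (y_A+y_B+y_C)/3)
= ((17.3+17.7+18.4)/3, (16.5+22.5+(-26.8))/3)
= (17.8, 4.0667)

(17.8, 4.0667)


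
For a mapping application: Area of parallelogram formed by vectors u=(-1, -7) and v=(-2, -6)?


|u x v| = |(-1)*(-6) - (-7)*(-2)|
= |6 - 14| = 8

8


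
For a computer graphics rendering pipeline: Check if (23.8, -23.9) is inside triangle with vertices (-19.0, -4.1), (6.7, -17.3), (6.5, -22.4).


Cross products: AB x AP = 56.1, BC x BP = 88.53, CA x CP = -278.34
All same sign? no

No, outside


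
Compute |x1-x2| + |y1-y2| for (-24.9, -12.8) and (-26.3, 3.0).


|(-24.9)-(-26.3)| + |(-12.8)-3| = 1.4 + 15.8 = 17.2

17.2


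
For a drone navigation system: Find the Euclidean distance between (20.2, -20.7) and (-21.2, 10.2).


dx=-41.4, dy=30.9
d^2 = (-41.4)^2 + 30.9^2 = 2668.77
d = sqrt(2668.77) = 51.6601

51.6601


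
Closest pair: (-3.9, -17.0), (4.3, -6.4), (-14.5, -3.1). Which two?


d(P0,P1) = 13.4015, d(P0,P2) = 17.4806, d(P1,P2) = 19.0874
Closest: P0 and P1

Closest pair: (-3.9, -17.0) and (4.3, -6.4), distance = 13.4015


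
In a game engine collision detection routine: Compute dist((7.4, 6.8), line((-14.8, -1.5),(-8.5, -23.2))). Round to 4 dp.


|cross product| = 534.03
|line direction| = sqrt(510.58) = 22.596
Distance = 534.03/sqrt(510.58) = 23.6338

23.6338


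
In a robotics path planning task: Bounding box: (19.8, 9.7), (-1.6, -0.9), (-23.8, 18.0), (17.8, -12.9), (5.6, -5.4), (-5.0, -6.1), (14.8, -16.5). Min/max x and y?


x range: [-23.8, 19.8]
y range: [-16.5, 18]
Bounding box: (-23.8,-16.5) to (19.8,18)

(-23.8,-16.5) to (19.8,18)


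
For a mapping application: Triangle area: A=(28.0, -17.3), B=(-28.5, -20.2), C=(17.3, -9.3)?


Area = |x_A(y_B-y_C) + x_B(y_C-y_A) + x_C(y_A-y_B)|/2
= |(-305.2) + (-228) + 50.17|/2
= 483.03/2 = 241.515

241.515


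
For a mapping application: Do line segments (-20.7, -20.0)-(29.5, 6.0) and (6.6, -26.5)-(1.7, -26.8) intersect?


Cross products: d1=-40.04, d2=-152.38, d3=-1036.1, d4=-923.76
d1*d2 < 0 and d3*d4 < 0? no

No, they don't intersect


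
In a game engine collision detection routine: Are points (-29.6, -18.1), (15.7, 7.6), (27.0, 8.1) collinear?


Cross product: (15.7-(-29.6))*(8.1-(-18.1)) - (7.6-(-18.1))*(27-(-29.6))
= -267.76

No, not collinear


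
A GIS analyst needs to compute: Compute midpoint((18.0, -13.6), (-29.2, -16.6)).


M = ((18+(-29.2))/2, ((-13.6)+(-16.6))/2)
= (-5.6, -15.1)

(-5.6, -15.1)


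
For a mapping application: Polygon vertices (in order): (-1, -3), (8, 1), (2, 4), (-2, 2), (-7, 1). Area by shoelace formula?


Shoelace sum: ((-1)*1 - 8*(-3)) + (8*4 - 2*1) + (2*2 - (-2)*4) + ((-2)*1 - (-7)*2) + ((-7)*(-3) - (-1)*1)
= 99
Area = |99|/2 = 49.5

49.5


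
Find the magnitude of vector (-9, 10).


|u| = sqrt((-9)^2 + 10^2) = sqrt(181) = 13.4536

13.4536


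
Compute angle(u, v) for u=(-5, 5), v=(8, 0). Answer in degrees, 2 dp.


u.v = -40, |u| = sqrt(50) = 7.0711, |v| = sqrt(64) = 8
cos(theta) = u.v/(|u||v|) = -40/sqrt(3200) = -0.707107
theta = acos(-0.707107) = 135 degrees

135 degrees


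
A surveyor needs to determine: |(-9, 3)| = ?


|u| = sqrt((-9)^2 + 3^2) = sqrt(90) = 9.4868

9.4868


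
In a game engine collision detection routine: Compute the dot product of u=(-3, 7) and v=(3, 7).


u . v = u_x*v_x + u_y*v_y = (-3)*3 + 7*7
= (-9) + 49 = 40

40


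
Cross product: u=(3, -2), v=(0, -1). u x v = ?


u x v = u_x*v_y - u_y*v_x = 3*(-1) - (-2)*0
= (-3) - 0 = -3

-3


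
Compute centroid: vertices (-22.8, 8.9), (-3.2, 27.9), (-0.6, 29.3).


Centroid = ((x_A+x_B+x_C)/3, (y_A+y_B+y_C)/3)
= (((-22.8)+(-3.2)+(-0.6))/3, (8.9+27.9+29.3)/3)
= (-8.8667, 22.0333)

(-8.8667, 22.0333)


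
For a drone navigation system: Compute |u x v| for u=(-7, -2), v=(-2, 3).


|u x v| = |(-7)*3 - (-2)*(-2)|
= |(-21) - 4| = 25

25


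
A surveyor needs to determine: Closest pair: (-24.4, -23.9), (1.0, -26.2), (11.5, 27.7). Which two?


d(P0,P1) = 25.5039, d(P0,P2) = 62.8599, d(P1,P2) = 54.9132
Closest: P0 and P1

Closest pair: (-24.4, -23.9) and (1.0, -26.2), distance = 25.5039


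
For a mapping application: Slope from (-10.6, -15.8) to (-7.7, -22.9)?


slope = (y2-y1)/(x2-x1) = ((-22.9)-(-15.8))/((-7.7)-(-10.6)) = (-7.1)/2.9 = -2.4483

-2.4483


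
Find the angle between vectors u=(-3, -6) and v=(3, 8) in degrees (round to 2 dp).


u.v = -57, |u| = sqrt(45) = 6.7082, |v| = sqrt(73) = 8.544
cos(theta) = u.v/(|u||v|) = -57/sqrt(3285) = -0.994505
theta = acos(-0.994505) = 173.99 degrees

173.99 degrees


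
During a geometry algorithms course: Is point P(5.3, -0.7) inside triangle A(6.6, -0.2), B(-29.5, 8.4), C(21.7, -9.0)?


Cross products: AB x AP = 29.23, BC x BP = 139.6, CA x CP = 18.99
All same sign? yes

Yes, inside


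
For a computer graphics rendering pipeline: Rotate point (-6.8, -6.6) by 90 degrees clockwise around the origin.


90° CW: (x,y) -> (y, -x)
(-6.8,-6.6) -> (-6.6, 6.8)

(-6.6, 6.8)


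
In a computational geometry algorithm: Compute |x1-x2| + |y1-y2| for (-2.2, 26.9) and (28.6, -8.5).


|(-2.2)-28.6| + |26.9-(-8.5)| = 30.8 + 35.4 = 66.2

66.2


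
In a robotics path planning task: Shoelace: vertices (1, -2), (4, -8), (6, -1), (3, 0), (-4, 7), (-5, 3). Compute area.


Shoelace sum: (1*(-8) - 4*(-2)) + (4*(-1) - 6*(-8)) + (6*0 - 3*(-1)) + (3*7 - (-4)*0) + ((-4)*3 - (-5)*7) + ((-5)*(-2) - 1*3)
= 98
Area = |98|/2 = 49

49


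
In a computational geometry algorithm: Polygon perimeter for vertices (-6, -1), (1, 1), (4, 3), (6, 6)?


Sides: (-6, -1)->(1, 1): sqrt(53) = 7.28011, (1, 1)->(4, 3): sqrt(13) = 3.605551, (4, 3)->(6, 6): sqrt(13) = 3.605551, (6, 6)->(-6, -1): sqrt(193) = 13.892444
Sum = 28.383656
Perimeter = 28.3837

28.3837


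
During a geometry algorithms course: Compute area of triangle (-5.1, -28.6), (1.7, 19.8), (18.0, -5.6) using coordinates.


Area = |x_A(y_B-y_C) + x_B(y_C-y_A) + x_C(y_A-y_B)|/2
= |(-129.54) + 39.1 + (-871.2)|/2
= 961.64/2 = 480.82

480.82


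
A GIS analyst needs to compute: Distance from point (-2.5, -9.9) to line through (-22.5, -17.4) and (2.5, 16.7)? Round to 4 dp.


|cross product| = 494.5
|line direction| = sqrt(1787.81) = 42.2825
Distance = 494.5/sqrt(1787.81) = 11.6951

11.6951


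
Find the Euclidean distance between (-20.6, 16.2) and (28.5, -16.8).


dx=49.1, dy=-33
d^2 = 49.1^2 + (-33)^2 = 3499.81
d = sqrt(3499.81) = 59.1592

59.1592


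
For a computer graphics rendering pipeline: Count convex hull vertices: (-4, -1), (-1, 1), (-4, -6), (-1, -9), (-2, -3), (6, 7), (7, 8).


Convex hull vertices (CCW): (-4, -6), (-1, -9), (7, 8), (-4, -1)
Count = 4

4


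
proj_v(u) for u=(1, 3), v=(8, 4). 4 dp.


u.v = 20, |v| = sqrt(80) = 8.9443
Scalar projection = u.v / |v| = 20 / sqrt(80) = 2.2361

2.2361


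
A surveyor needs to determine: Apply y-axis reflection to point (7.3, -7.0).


Reflection over y-axis: (x,y) -> (-x,y)
(7.3, -7) -> (-7.3, -7)

(-7.3, -7)


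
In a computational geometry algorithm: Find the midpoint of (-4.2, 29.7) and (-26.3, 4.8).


M = (((-4.2)+(-26.3))/2, (29.7+4.8)/2)
= (-15.25, 17.25)

(-15.25, 17.25)


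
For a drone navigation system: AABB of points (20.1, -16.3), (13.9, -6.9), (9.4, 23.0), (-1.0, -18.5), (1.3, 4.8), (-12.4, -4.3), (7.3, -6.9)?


x range: [-12.4, 20.1]
y range: [-18.5, 23]
Bounding box: (-12.4,-18.5) to (20.1,23)

(-12.4,-18.5) to (20.1,23)


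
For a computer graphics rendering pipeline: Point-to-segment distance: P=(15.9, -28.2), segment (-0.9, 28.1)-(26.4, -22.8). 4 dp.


Project P onto AB: t = 0.9965 (clamped to [0,1])
Closest point on segment: (26.3035, -22.6201)
Distance: 11.8054

11.8054


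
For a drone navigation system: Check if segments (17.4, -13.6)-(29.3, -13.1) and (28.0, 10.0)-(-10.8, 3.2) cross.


Cross products: d1=843.6, d2=905.12, d3=275.54, d4=214.02
d1*d2 < 0 and d3*d4 < 0? no

No, they don't intersect


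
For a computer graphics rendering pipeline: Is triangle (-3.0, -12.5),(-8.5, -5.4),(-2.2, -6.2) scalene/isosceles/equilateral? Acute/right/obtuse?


Side lengths squared: AB^2=80.66, BC^2=40.33, CA^2=40.33
Sorted: [40.33, 40.33, 80.66]
By sides: Isosceles, By angles: Right

Isosceles, Right


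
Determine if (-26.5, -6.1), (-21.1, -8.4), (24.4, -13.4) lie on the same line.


Cross product: ((-21.1)-(-26.5))*((-13.4)-(-6.1)) - ((-8.4)-(-6.1))*(24.4-(-26.5))
= 77.65

No, not collinear


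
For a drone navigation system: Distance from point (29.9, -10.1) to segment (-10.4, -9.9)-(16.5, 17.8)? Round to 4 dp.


Project P onto AB: t = 0.7234 (clamped to [0,1])
Closest point on segment: (9.0597, 10.1384)
Distance: 29.0502

29.0502


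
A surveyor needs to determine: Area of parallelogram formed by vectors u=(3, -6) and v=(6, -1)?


|u x v| = |3*(-1) - (-6)*6|
= |(-3) - (-36)| = 33

33


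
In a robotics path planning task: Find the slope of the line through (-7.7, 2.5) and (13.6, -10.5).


slope = (y2-y1)/(x2-x1) = ((-10.5)-2.5)/(13.6-(-7.7)) = (-13)/21.3 = -0.6103

-0.6103


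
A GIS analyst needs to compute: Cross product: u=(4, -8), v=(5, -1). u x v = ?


u x v = u_x*v_y - u_y*v_x = 4*(-1) - (-8)*5
= (-4) - (-40) = 36

36


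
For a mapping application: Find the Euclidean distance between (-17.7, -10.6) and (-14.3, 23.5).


dx=3.4, dy=34.1
d^2 = 3.4^2 + 34.1^2 = 1174.37
d = sqrt(1174.37) = 34.2691

34.2691


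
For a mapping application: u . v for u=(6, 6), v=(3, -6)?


u . v = u_x*v_x + u_y*v_y = 6*3 + 6*(-6)
= 18 + (-36) = -18

-18


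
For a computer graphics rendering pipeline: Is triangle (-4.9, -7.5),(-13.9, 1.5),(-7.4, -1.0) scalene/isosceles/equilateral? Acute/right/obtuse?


Side lengths squared: AB^2=162, BC^2=48.5, CA^2=48.5
Sorted: [48.5, 48.5, 162]
By sides: Isosceles, By angles: Obtuse

Isosceles, Obtuse


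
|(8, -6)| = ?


|u| = sqrt(8^2 + (-6)^2) = sqrt(100) = 10

10


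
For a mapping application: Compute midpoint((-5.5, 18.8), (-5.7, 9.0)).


M = (((-5.5)+(-5.7))/2, (18.8+9)/2)
= (-5.6, 13.9)

(-5.6, 13.9)


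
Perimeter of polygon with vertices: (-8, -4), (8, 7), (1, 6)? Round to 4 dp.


Sides: (-8, -4)->(8, 7): sqrt(377) = 19.416488, (8, 7)->(1, 6): sqrt(50) = 7.071068, (1, 6)->(-8, -4): sqrt(181) = 13.453624
Sum = 39.94118
Perimeter = 39.9412

39.9412


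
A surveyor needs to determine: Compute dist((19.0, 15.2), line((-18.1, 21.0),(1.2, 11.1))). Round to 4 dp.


|cross product| = 255.35
|line direction| = sqrt(470.5) = 21.691
Distance = 255.35/sqrt(470.5) = 11.7722

11.7722


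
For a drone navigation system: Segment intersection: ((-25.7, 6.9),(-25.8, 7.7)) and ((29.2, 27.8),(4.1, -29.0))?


Cross products: d1=-2593.73, d2=-2619.49, d3=-46.01, d4=-20.25
d1*d2 < 0 and d3*d4 < 0? no

No, they don't intersect


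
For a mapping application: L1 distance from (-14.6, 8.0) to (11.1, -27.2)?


|(-14.6)-11.1| + |8-(-27.2)| = 25.7 + 35.2 = 60.9

60.9


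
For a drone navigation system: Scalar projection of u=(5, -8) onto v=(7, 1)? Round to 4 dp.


u.v = 27, |v| = sqrt(50) = 7.0711
Scalar projection = u.v / |v| = 27 / sqrt(50) = 3.8184

3.8184


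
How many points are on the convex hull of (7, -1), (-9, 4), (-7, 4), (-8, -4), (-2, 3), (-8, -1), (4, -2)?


Convex hull vertices (CCW): (-9, 4), (-8, -4), (4, -2), (7, -1), (-2, 3), (-7, 4)
Count = 6

6


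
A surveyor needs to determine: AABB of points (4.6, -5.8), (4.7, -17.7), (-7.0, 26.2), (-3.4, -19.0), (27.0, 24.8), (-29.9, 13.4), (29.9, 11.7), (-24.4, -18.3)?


x range: [-29.9, 29.9]
y range: [-19, 26.2]
Bounding box: (-29.9,-19) to (29.9,26.2)

(-29.9,-19) to (29.9,26.2)


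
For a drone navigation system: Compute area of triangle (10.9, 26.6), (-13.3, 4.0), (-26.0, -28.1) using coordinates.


Area = |x_A(y_B-y_C) + x_B(y_C-y_A) + x_C(y_A-y_B)|/2
= |349.89 + 727.51 + (-587.6)|/2
= 489.8/2 = 244.9

244.9


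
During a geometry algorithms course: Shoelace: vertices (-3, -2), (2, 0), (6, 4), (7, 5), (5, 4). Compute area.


Shoelace sum: ((-3)*0 - 2*(-2)) + (2*4 - 6*0) + (6*5 - 7*4) + (7*4 - 5*5) + (5*(-2) - (-3)*4)
= 19
Area = |19|/2 = 9.5

9.5


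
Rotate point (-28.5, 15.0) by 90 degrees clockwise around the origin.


90° CW: (x,y) -> (y, -x)
(-28.5,15) -> (15, 28.5)

(15, 28.5)


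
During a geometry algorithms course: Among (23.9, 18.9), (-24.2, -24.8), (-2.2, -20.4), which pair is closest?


d(P0,P1) = 64.9869, d(P0,P2) = 47.1773, d(P1,P2) = 22.4357
Closest: P1 and P2

Closest pair: (-24.2, -24.8) and (-2.2, -20.4), distance = 22.4357


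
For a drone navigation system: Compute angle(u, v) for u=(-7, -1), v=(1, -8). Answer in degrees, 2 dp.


u.v = 1, |u| = sqrt(50) = 7.0711, |v| = sqrt(65) = 8.0623
cos(theta) = u.v/(|u||v|) = 1/sqrt(3250) = 0.017541
theta = acos(0.017541) = 88.99 degrees

88.99 degrees


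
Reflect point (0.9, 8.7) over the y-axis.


Reflection over y-axis: (x,y) -> (-x,y)
(0.9, 8.7) -> (-0.9, 8.7)

(-0.9, 8.7)


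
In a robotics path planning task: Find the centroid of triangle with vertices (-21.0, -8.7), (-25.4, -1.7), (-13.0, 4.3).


Centroid = ((x_A+x_B+x_C)/3, (y_A+y_B+y_C)/3)
= (((-21)+(-25.4)+(-13))/3, ((-8.7)+(-1.7)+4.3)/3)
= (-19.8, -2.0333)

(-19.8, -2.0333)


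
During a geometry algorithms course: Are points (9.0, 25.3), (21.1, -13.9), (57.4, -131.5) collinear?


Cross product: (21.1-9)*((-131.5)-25.3) - ((-13.9)-25.3)*(57.4-9)
= 0

Yes, collinear


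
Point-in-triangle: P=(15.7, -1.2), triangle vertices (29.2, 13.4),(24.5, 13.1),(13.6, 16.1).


Cross products: AB x AP = 64.57, BC x BP = 182.27, CA x CP = -264.21
All same sign? no

No, outside


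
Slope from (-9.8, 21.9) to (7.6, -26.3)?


slope = (y2-y1)/(x2-x1) = ((-26.3)-21.9)/(7.6-(-9.8)) = (-48.2)/17.4 = -2.7701

-2.7701


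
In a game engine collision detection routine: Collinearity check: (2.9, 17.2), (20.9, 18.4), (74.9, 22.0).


Cross product: (20.9-2.9)*(22-17.2) - (18.4-17.2)*(74.9-2.9)
= 0

Yes, collinear


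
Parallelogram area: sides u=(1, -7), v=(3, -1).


|u x v| = |1*(-1) - (-7)*3|
= |(-1) - (-21)| = 20

20


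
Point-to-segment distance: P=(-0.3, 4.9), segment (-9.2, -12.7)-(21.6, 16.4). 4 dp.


Project P onto AB: t = 0.4379 (clamped to [0,1])
Closest point on segment: (4.2882, 0.0437)
Distance: 6.6809

6.6809


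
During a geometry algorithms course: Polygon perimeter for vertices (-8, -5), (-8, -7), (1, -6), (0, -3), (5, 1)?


Sides: (-8, -5)->(-8, -7): sqrt(4) = 2, (-8, -7)->(1, -6): sqrt(82) = 9.055385, (1, -6)->(0, -3): sqrt(10) = 3.162278, (0, -3)->(5, 1): sqrt(41) = 6.403124, (5, 1)->(-8, -5): sqrt(205) = 14.317821
Sum = 34.938608
Perimeter = 34.9386

34.9386


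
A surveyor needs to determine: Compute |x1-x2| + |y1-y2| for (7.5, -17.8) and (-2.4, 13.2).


|7.5-(-2.4)| + |(-17.8)-13.2| = 9.9 + 31 = 40.9

40.9


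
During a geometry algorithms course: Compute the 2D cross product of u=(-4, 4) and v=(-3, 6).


u x v = u_x*v_y - u_y*v_x = (-4)*6 - 4*(-3)
= (-24) - (-12) = -12

-12


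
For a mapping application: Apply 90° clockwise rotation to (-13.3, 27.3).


90° CW: (x,y) -> (y, -x)
(-13.3,27.3) -> (27.3, 13.3)

(27.3, 13.3)


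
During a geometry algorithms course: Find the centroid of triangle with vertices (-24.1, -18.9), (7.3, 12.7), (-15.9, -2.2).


Centroid = ((x_A+x_B+x_C)/3, (y_A+y_B+y_C)/3)
= (((-24.1)+7.3+(-15.9))/3, ((-18.9)+12.7+(-2.2))/3)
= (-10.9, -2.8)

(-10.9, -2.8)


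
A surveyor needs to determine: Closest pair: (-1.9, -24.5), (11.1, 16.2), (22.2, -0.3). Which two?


d(P0,P1) = 42.7258, d(P0,P2) = 34.1533, d(P1,P2) = 19.8862
Closest: P1 and P2

Closest pair: (11.1, 16.2) and (22.2, -0.3), distance = 19.8862


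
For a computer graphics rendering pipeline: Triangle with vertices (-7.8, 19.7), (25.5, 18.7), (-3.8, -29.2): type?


Side lengths squared: AB^2=1109.89, BC^2=3152.9, CA^2=2407.21
Sorted: [1109.89, 2407.21, 3152.9]
By sides: Scalene, By angles: Acute

Scalene, Acute


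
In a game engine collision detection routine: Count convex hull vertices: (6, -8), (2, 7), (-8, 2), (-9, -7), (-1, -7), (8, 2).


Convex hull vertices (CCW): (-9, -7), (6, -8), (8, 2), (2, 7), (-8, 2)
Count = 5

5


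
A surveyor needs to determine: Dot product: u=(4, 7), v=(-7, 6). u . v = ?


u . v = u_x*v_x + u_y*v_y = 4*(-7) + 7*6
= (-28) + 42 = 14

14


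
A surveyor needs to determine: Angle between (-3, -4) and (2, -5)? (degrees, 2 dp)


u.v = 14, |u| = sqrt(25) = 5, |v| = sqrt(29) = 5.3852
cos(theta) = u.v/(|u||v|) = 14/sqrt(725) = 0.519947
theta = acos(0.519947) = 58.67 degrees

58.67 degrees


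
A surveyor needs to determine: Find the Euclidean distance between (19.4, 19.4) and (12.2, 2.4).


dx=-7.2, dy=-17
d^2 = (-7.2)^2 + (-17)^2 = 340.84
d = sqrt(340.84) = 18.4619

18.4619


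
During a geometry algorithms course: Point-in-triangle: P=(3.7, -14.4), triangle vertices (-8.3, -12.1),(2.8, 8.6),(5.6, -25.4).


Cross products: AB x AP = -273.93, BC x BP = -33.8, CA x CP = -127.63
All same sign? yes

Yes, inside


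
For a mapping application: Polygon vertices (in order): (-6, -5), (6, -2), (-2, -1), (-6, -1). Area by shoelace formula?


Shoelace sum: ((-6)*(-2) - 6*(-5)) + (6*(-1) - (-2)*(-2)) + ((-2)*(-1) - (-6)*(-1)) + ((-6)*(-5) - (-6)*(-1))
= 52
Area = |52|/2 = 26

26


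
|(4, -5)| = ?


|u| = sqrt(4^2 + (-5)^2) = sqrt(41) = 6.4031

6.4031


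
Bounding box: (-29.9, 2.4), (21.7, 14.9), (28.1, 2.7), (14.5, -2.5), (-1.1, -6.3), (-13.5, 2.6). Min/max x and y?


x range: [-29.9, 28.1]
y range: [-6.3, 14.9]
Bounding box: (-29.9,-6.3) to (28.1,14.9)

(-29.9,-6.3) to (28.1,14.9)


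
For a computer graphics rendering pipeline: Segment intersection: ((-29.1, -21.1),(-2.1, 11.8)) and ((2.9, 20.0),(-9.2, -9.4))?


Cross products: d1=-443.49, d2=-47.78, d3=56.9, d4=-338.81
d1*d2 < 0 and d3*d4 < 0? no

No, they don't intersect


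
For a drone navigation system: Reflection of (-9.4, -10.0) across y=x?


Reflection over y=x: (x,y) -> (y,x)
(-9.4, -10) -> (-10, -9.4)

(-10, -9.4)


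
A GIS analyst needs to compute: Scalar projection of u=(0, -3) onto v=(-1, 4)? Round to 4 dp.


u.v = -12, |v| = sqrt(17) = 4.1231
Scalar projection = u.v / |v| = -12 / sqrt(17) = -2.9104

-2.9104


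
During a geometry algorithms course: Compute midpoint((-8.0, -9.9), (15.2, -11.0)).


M = (((-8)+15.2)/2, ((-9.9)+(-11))/2)
= (3.6, -10.45)

(3.6, -10.45)


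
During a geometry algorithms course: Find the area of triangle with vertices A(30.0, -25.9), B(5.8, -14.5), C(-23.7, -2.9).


Area = |x_A(y_B-y_C) + x_B(y_C-y_A) + x_C(y_A-y_B)|/2
= |(-348) + 133.4 + 270.18|/2
= 55.58/2 = 27.79

27.79


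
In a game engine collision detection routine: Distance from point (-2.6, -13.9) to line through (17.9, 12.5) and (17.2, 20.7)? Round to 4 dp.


|cross product| = 186.58
|line direction| = sqrt(67.73) = 8.2298
Distance = 186.58/sqrt(67.73) = 22.6712

22.6712


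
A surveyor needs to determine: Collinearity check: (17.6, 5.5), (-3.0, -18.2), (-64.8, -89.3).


Cross product: ((-3)-17.6)*((-89.3)-5.5) - ((-18.2)-5.5)*((-64.8)-17.6)
= 0

Yes, collinear


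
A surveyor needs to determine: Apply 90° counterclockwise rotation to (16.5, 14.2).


90° CCW: (x,y) -> (-y, x)
(16.5,14.2) -> (-14.2, 16.5)

(-14.2, 16.5)


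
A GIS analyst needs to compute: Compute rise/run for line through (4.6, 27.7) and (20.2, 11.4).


slope = (y2-y1)/(x2-x1) = (11.4-27.7)/(20.2-4.6) = (-16.3)/15.6 = -1.0449

-1.0449


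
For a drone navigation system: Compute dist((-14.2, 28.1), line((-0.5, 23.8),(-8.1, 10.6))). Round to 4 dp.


|cross product| = 213.52
|line direction| = sqrt(232) = 15.2315
Distance = 213.52/sqrt(232) = 14.0183

14.0183


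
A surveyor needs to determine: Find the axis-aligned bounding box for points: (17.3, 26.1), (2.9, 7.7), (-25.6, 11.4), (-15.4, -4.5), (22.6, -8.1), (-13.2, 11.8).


x range: [-25.6, 22.6]
y range: [-8.1, 26.1]
Bounding box: (-25.6,-8.1) to (22.6,26.1)

(-25.6,-8.1) to (22.6,26.1)


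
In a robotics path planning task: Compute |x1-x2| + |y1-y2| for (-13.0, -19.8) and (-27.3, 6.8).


|(-13)-(-27.3)| + |(-19.8)-6.8| = 14.3 + 26.6 = 40.9

40.9


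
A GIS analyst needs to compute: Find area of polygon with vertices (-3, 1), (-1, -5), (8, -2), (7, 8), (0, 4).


Shoelace sum: ((-3)*(-5) - (-1)*1) + ((-1)*(-2) - 8*(-5)) + (8*8 - 7*(-2)) + (7*4 - 0*8) + (0*1 - (-3)*4)
= 176
Area = |176|/2 = 88

88


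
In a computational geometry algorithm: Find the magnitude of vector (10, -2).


|u| = sqrt(10^2 + (-2)^2) = sqrt(104) = 10.198

10.198


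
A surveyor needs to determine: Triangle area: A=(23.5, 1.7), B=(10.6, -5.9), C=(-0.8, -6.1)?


Area = |x_A(y_B-y_C) + x_B(y_C-y_A) + x_C(y_A-y_B)|/2
= |4.7 + (-82.68) + (-6.08)|/2
= 84.06/2 = 42.03

42.03


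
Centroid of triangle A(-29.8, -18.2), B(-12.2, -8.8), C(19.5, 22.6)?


Centroid = ((x_A+x_B+x_C)/3, (y_A+y_B+y_C)/3)
= (((-29.8)+(-12.2)+19.5)/3, ((-18.2)+(-8.8)+22.6)/3)
= (-7.5, -1.4667)

(-7.5, -1.4667)


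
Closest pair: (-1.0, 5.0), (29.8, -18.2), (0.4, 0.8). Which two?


d(P0,P1) = 38.5601, d(P0,P2) = 4.4272, d(P1,P2) = 35.0051
Closest: P0 and P2

Closest pair: (-1.0, 5.0) and (0.4, 0.8), distance = 4.4272


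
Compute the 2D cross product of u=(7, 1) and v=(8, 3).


u x v = u_x*v_y - u_y*v_x = 7*3 - 1*8
= 21 - 8 = 13

13


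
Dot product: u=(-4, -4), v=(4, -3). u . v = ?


u . v = u_x*v_x + u_y*v_y = (-4)*4 + (-4)*(-3)
= (-16) + 12 = -4

-4


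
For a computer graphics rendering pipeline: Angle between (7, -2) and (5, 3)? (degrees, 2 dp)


u.v = 29, |u| = sqrt(53) = 7.2801, |v| = sqrt(34) = 5.831
cos(theta) = u.v/(|u||v|) = 29/sqrt(1802) = 0.683157
theta = acos(0.683157) = 46.91 degrees

46.91 degrees


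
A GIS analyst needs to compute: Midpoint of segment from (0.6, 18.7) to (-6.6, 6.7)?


M = ((0.6+(-6.6))/2, (18.7+6.7)/2)
= (-3, 12.7)

(-3, 12.7)


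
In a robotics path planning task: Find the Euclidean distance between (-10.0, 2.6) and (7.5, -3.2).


dx=17.5, dy=-5.8
d^2 = 17.5^2 + (-5.8)^2 = 339.89
d = sqrt(339.89) = 18.4361

18.4361


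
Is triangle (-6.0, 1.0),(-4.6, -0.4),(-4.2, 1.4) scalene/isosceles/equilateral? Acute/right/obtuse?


Side lengths squared: AB^2=3.92, BC^2=3.4, CA^2=3.4
Sorted: [3.4, 3.4, 3.92]
By sides: Isosceles, By angles: Acute

Isosceles, Acute


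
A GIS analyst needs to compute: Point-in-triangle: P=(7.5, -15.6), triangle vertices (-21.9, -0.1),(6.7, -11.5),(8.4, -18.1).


Cross products: AB x AP = -108.14, BC x BP = -1.69, CA x CP = -59.55
All same sign? yes

Yes, inside


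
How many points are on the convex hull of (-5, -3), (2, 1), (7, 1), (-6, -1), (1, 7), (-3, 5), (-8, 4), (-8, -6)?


Convex hull vertices (CCW): (-8, -6), (7, 1), (1, 7), (-8, 4)
Count = 4

4


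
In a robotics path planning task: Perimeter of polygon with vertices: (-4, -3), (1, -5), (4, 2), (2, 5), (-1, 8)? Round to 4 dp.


Sides: (-4, -3)->(1, -5): sqrt(29) = 5.385165, (1, -5)->(4, 2): sqrt(58) = 7.615773, (4, 2)->(2, 5): sqrt(13) = 3.605551, (2, 5)->(-1, 8): sqrt(18) = 4.242641, (-1, 8)->(-4, -3): sqrt(130) = 11.401754
Sum = 32.250884
Perimeter = 32.2509

32.2509


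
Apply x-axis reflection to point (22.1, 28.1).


Reflection over x-axis: (x,y) -> (x,-y)
(22.1, 28.1) -> (22.1, -28.1)

(22.1, -28.1)


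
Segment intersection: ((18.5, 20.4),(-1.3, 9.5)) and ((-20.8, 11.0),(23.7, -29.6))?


Cross products: d1=2013.88, d2=724.95, d3=-242.25, d4=1046.68
d1*d2 < 0 and d3*d4 < 0? no

No, they don't intersect


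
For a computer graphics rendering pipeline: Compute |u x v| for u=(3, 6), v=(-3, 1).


|u x v| = |3*1 - 6*(-3)|
= |3 - (-18)| = 21

21


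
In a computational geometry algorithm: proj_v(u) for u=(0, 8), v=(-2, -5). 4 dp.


u.v = -40, |v| = sqrt(29) = 5.3852
Scalar projection = u.v / |v| = -40 / sqrt(29) = -7.4278

-7.4278


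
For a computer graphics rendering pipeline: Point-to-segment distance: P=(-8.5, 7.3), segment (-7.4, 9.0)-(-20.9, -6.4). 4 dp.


Project P onto AB: t = 0.0978 (clamped to [0,1])
Closest point on segment: (-8.7207, 7.4935)
Distance: 0.2935

0.2935


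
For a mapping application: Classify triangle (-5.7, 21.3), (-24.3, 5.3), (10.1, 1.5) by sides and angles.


Side lengths squared: AB^2=601.96, BC^2=1197.8, CA^2=641.68
Sorted: [601.96, 641.68, 1197.8]
By sides: Scalene, By angles: Acute

Scalene, Acute


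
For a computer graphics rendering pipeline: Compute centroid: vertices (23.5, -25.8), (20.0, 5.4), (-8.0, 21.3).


Centroid = ((x_A+x_B+x_C)/3, (y_A+y_B+y_C)/3)
= ((23.5+20+(-8))/3, ((-25.8)+5.4+21.3)/3)
= (11.8333, 0.3)

(11.8333, 0.3)


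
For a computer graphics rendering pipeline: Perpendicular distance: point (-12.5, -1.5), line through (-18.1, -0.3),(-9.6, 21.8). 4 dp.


|cross product| = 133.96
|line direction| = sqrt(560.66) = 23.6783
Distance = 133.96/sqrt(560.66) = 5.6575

5.6575


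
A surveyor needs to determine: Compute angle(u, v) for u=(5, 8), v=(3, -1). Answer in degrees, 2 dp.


u.v = 7, |u| = sqrt(89) = 9.434, |v| = sqrt(10) = 3.1623
cos(theta) = u.v/(|u||v|) = 7/sqrt(890) = 0.234641
theta = acos(0.234641) = 76.43 degrees

76.43 degrees


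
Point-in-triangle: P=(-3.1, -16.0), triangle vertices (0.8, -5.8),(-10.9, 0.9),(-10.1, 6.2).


Cross products: AB x AP = 145.47, BC x BP = -54.86, CA x CP = -157.98
All same sign? no

No, outside


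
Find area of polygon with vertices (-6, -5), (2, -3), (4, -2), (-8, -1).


Shoelace sum: ((-6)*(-3) - 2*(-5)) + (2*(-2) - 4*(-3)) + (4*(-1) - (-8)*(-2)) + ((-8)*(-5) - (-6)*(-1))
= 50
Area = |50|/2 = 25

25


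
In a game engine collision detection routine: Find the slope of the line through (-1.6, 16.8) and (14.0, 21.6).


slope = (y2-y1)/(x2-x1) = (21.6-16.8)/(14-(-1.6)) = 4.8/15.6 = 0.3077

0.3077


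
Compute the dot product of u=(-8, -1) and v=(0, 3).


u . v = u_x*v_x + u_y*v_y = (-8)*0 + (-1)*3
= 0 + (-3) = -3

-3


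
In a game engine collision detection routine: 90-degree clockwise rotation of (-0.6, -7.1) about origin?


90° CW: (x,y) -> (y, -x)
(-0.6,-7.1) -> (-7.1, 0.6)

(-7.1, 0.6)


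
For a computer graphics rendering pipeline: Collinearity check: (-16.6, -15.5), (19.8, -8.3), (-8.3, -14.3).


Cross product: (19.8-(-16.6))*((-14.3)-(-15.5)) - ((-8.3)-(-15.5))*((-8.3)-(-16.6))
= -16.08

No, not collinear


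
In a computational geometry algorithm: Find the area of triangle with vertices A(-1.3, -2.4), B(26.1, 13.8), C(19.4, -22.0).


Area = |x_A(y_B-y_C) + x_B(y_C-y_A) + x_C(y_A-y_B)|/2
= |(-46.54) + (-511.56) + (-314.28)|/2
= 872.38/2 = 436.19

436.19


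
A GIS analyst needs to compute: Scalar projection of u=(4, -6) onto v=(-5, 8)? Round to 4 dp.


u.v = -68, |v| = sqrt(89) = 9.434
Scalar projection = u.v / |v| = -68 / sqrt(89) = -7.208

-7.208


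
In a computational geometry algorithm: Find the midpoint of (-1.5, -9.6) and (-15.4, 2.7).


M = (((-1.5)+(-15.4))/2, ((-9.6)+2.7)/2)
= (-8.45, -3.45)

(-8.45, -3.45)


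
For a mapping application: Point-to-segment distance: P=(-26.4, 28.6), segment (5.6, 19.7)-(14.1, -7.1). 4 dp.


Project P onto AB: t = 0 (clamped to [0,1])
Closest point on segment: (5.6, 19.7)
Distance: 33.2146

33.2146


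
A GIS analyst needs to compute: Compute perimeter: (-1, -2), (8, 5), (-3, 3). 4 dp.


Sides: (-1, -2)->(8, 5): sqrt(130) = 11.401754, (8, 5)->(-3, 3): sqrt(125) = 11.18034, (-3, 3)->(-1, -2): sqrt(29) = 5.385165
Sum = 27.967259
Perimeter = 27.9673

27.9673


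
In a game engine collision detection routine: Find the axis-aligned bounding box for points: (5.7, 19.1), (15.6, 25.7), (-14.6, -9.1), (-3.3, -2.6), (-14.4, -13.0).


x range: [-14.6, 15.6]
y range: [-13, 25.7]
Bounding box: (-14.6,-13) to (15.6,25.7)

(-14.6,-13) to (15.6,25.7)


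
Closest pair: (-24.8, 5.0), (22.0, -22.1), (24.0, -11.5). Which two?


d(P0,P1) = 54.08, d(P0,P2) = 51.514, d(P1,P2) = 10.787
Closest: P1 and P2

Closest pair: (22.0, -22.1) and (24.0, -11.5), distance = 10.787


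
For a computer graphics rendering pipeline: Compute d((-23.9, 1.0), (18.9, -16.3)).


dx=42.8, dy=-17.3
d^2 = 42.8^2 + (-17.3)^2 = 2131.13
d = sqrt(2131.13) = 46.1642

46.1642


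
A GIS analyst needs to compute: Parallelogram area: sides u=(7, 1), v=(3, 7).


|u x v| = |7*7 - 1*3|
= |49 - 3| = 46

46


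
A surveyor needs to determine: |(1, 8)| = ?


|u| = sqrt(1^2 + 8^2) = sqrt(65) = 8.0623

8.0623


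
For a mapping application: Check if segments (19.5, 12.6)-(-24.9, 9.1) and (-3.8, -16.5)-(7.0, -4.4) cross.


Cross products: d1=32.35, d2=531.79, d3=1210.49, d4=711.05
d1*d2 < 0 and d3*d4 < 0? no

No, they don't intersect


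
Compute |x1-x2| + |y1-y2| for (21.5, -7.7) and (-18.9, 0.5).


|21.5-(-18.9)| + |(-7.7)-0.5| = 40.4 + 8.2 = 48.6

48.6


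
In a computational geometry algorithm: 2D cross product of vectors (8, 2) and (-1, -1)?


u x v = u_x*v_y - u_y*v_x = 8*(-1) - 2*(-1)
= (-8) - (-2) = -6

-6


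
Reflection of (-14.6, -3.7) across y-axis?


Reflection over y-axis: (x,y) -> (-x,y)
(-14.6, -3.7) -> (14.6, -3.7)

(14.6, -3.7)


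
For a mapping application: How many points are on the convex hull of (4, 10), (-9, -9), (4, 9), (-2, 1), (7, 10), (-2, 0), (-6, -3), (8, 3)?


Convex hull vertices (CCW): (-9, -9), (8, 3), (7, 10), (4, 10), (-6, -3)
Count = 5

5


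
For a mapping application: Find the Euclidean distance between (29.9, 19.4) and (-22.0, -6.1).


dx=-51.9, dy=-25.5
d^2 = (-51.9)^2 + (-25.5)^2 = 3343.86
d = sqrt(3343.86) = 57.8261

57.8261


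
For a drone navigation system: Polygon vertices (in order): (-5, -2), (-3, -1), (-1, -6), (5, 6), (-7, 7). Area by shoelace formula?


Shoelace sum: ((-5)*(-1) - (-3)*(-2)) + ((-3)*(-6) - (-1)*(-1)) + ((-1)*6 - 5*(-6)) + (5*7 - (-7)*6) + ((-7)*(-2) - (-5)*7)
= 166
Area = |166|/2 = 83

83


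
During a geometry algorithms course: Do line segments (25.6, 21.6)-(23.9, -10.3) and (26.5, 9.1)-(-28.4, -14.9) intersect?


Cross products: d1=-707.85, d2=1002.66, d3=49.96, d4=-1660.55
d1*d2 < 0 and d3*d4 < 0? yes

Yes, they intersect


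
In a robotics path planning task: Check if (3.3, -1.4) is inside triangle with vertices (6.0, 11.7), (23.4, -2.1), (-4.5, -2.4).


Cross products: AB x AP = -265.2, BC x BP = -25.56, CA x CP = -99.48
All same sign? yes

Yes, inside


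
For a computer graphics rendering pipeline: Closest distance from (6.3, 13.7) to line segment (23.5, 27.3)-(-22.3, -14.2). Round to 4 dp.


Project P onto AB: t = 0.354 (clamped to [0,1])
Closest point on segment: (7.2878, 12.6099)
Distance: 1.4711

1.4711


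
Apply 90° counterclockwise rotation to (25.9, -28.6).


90° CCW: (x,y) -> (-y, x)
(25.9,-28.6) -> (28.6, 25.9)

(28.6, 25.9)


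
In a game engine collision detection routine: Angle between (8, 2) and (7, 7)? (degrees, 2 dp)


u.v = 70, |u| = sqrt(68) = 8.2462, |v| = sqrt(98) = 9.8995
cos(theta) = u.v/(|u||v|) = 70/sqrt(6664) = 0.857493
theta = acos(0.857493) = 30.96 degrees

30.96 degrees


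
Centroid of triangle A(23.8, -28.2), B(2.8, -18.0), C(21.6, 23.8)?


Centroid = ((x_A+x_B+x_C)/3, (y_A+y_B+y_C)/3)
= ((23.8+2.8+21.6)/3, ((-28.2)+(-18)+23.8)/3)
= (16.0667, -7.4667)

(16.0667, -7.4667)


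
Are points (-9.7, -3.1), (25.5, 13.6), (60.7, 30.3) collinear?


Cross product: (25.5-(-9.7))*(30.3-(-3.1)) - (13.6-(-3.1))*(60.7-(-9.7))
= 0

Yes, collinear


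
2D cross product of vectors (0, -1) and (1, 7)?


u x v = u_x*v_y - u_y*v_x = 0*7 - (-1)*1
= 0 - (-1) = 1

1


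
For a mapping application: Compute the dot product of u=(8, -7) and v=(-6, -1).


u . v = u_x*v_x + u_y*v_y = 8*(-6) + (-7)*(-1)
= (-48) + 7 = -41

-41


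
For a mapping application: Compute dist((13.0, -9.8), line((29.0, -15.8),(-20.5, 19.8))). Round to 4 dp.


|cross product| = 272.6
|line direction| = sqrt(3717.61) = 60.9722
Distance = 272.6/sqrt(3717.61) = 4.4709

4.4709


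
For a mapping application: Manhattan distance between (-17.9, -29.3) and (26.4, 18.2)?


|(-17.9)-26.4| + |(-29.3)-18.2| = 44.3 + 47.5 = 91.8

91.8


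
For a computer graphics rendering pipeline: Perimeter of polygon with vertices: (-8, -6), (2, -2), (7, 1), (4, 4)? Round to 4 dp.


Sides: (-8, -6)->(2, -2): sqrt(116) = 10.77033, (2, -2)->(7, 1): sqrt(34) = 5.830952, (7, 1)->(4, 4): sqrt(18) = 4.242641, (4, 4)->(-8, -6): sqrt(244) = 15.620499
Sum = 36.464422
Perimeter = 36.4644

36.4644


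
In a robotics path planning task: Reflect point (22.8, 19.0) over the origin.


Reflection over origin: (x,y) -> (-x,-y)
(22.8, 19) -> (-22.8, -19)

(-22.8, -19)


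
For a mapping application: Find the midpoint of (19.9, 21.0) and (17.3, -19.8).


M = ((19.9+17.3)/2, (21+(-19.8))/2)
= (18.6, 0.6)

(18.6, 0.6)


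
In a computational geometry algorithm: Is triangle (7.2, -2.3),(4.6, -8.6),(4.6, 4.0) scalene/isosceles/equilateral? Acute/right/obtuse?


Side lengths squared: AB^2=46.45, BC^2=158.76, CA^2=46.45
Sorted: [46.45, 46.45, 158.76]
By sides: Isosceles, By angles: Obtuse

Isosceles, Obtuse


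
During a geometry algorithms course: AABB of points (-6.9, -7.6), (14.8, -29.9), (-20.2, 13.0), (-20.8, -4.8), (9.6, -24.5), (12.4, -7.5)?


x range: [-20.8, 14.8]
y range: [-29.9, 13]
Bounding box: (-20.8,-29.9) to (14.8,13)

(-20.8,-29.9) to (14.8,13)


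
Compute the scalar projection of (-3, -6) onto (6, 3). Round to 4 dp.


u.v = -36, |v| = sqrt(45) = 6.7082
Scalar projection = u.v / |v| = -36 / sqrt(45) = -5.3666

-5.3666


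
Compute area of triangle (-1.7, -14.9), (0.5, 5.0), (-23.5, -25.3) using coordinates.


Area = |x_A(y_B-y_C) + x_B(y_C-y_A) + x_C(y_A-y_B)|/2
= |(-51.51) + (-5.2) + 467.65|/2
= 410.94/2 = 205.47

205.47


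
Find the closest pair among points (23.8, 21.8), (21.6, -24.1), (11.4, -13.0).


d(P0,P1) = 45.9527, d(P0,P2) = 36.9432, d(P1,P2) = 15.0748
Closest: P1 and P2

Closest pair: (21.6, -24.1) and (11.4, -13.0), distance = 15.0748
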